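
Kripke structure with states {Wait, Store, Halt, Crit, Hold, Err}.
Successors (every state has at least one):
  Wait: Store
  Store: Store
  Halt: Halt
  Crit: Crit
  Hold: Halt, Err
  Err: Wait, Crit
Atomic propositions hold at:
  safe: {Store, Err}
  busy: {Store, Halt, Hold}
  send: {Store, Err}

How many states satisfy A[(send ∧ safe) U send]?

2

Sat(send ∧ safe) = {Store, Err}
A[(send ∧ safe) U send]: least fixpoint, start Z0 = Sat(send) = {Store, Err}, add states in Sat(send ∧ safe) with every successor in Z. Already a fixed point.
Sat(A[(send ∧ safe) U send]) = {Store, Err}
|Sat(A[(send ∧ safe) U send])| = |{Store, Err}| = 2.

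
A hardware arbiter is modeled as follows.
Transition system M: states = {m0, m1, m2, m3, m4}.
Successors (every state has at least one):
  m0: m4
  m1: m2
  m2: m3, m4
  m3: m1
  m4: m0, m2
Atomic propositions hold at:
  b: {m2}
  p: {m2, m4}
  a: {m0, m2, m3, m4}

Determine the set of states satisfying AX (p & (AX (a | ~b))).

Sat(~b) = {m0, m1, m3, m4}
Sat(a | ~b) = {m0, m1, m2, m3, m4}
Sat(AX (a | ~b)) = {s : every successor in {m0, m1, m2, m3, m4}} = {m0, m1, m2, m3, m4}
Sat(p & (AX (a | ~b))) = {m2, m4}
Sat(AX (p & (AX (a | ~b)))) = {s : every successor in {m2, m4}} = {m0, m1}

{m0, m1}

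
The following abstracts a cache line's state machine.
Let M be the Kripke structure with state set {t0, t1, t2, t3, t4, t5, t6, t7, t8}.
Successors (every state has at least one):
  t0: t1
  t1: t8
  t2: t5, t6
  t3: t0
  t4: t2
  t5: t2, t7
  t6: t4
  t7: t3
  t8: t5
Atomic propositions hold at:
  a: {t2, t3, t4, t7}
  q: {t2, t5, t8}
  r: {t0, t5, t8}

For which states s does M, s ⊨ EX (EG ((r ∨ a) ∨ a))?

Sat(r ∨ a) = {t0, t2, t3, t4, t5, t7, t8}
Sat((r ∨ a) ∨ a) = {t0, t2, t3, t4, t5, t7, t8}
EG ((r ∨ a) ∨ a): greatest fixpoint, start Z0 = {t0, t2, t3, t4, t5, t7, t8}, keep only states in Sat with some successor in Z. Z1 = {t2, t3, t4, t5, t7, t8}; Z2 = {t2, t4, t5, t7, t8}; Z3 = {t2, t4, t5, t8}; fixed.
Sat(EG ((r ∨ a) ∨ a)) = {t2, t4, t5, t8}
Sat(EX (EG ((r ∨ a) ∨ a))) = {s : some successor in {t2, t4, t5, t8}} = {t1, t2, t4, t5, t6, t8}

{t1, t2, t4, t5, t6, t8}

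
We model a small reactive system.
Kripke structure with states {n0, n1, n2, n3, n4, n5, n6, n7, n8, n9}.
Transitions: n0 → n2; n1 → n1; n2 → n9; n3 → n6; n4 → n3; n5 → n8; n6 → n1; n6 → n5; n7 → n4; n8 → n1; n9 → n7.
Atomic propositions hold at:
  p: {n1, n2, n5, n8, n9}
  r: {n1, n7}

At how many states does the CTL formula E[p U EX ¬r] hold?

Sat(¬r) = {n0, n2, n3, n4, n5, n6, n8, n9}
Sat(EX ¬r) = {s : some successor in {n0, n2, n3, n4, n5, n6, n8, n9}} = {n0, n2, n3, n4, n5, n6, n7}
E[p U EX ¬r]: least fixpoint, start Z0 = Sat(EX ¬r) = {n0, n2, n3, n4, n5, n6, n7}, add states in Sat(p) with some successor in Z. Z1 = {n0, n2, n3, n4, n5, n6, n7, n9}; fixed.
Sat(E[p U EX ¬r]) = {n0, n2, n3, n4, n5, n6, n7, n9}
|Sat(E[p U EX ¬r])| = |{n0, n2, n3, n4, n5, n6, n7, n9}| = 8.

8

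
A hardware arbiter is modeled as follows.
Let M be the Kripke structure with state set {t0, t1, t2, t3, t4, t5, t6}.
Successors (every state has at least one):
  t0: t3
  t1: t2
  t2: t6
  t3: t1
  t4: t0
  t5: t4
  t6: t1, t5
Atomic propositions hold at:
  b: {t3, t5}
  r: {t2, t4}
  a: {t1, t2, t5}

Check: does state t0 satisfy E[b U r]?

E[b U r]: least fixpoint, start Z0 = Sat(r) = {t2, t4}, add states in Sat(b) with some successor in Z. Z1 = {t2, t4, t5}; fixed.
Sat(E[b U r]) = {t2, t4, t5}
t0 ∉ Sat(E[b U r]) = {t2, t4, t5}, so the formula does not hold at t0.

No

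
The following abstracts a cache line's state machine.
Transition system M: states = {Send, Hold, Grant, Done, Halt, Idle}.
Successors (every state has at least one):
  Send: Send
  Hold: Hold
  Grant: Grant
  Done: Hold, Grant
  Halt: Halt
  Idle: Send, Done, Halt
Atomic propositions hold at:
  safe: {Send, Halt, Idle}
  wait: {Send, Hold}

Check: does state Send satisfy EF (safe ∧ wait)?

Yes

Sat(safe ∧ wait) = {Send}
EF (safe ∧ wait): least fixpoint, start Z0 = {Send}, add states with some successor in Z. Z1 = {Send, Idle}; fixed.
Sat(EF (safe ∧ wait)) = {Send, Idle}
Send ∈ Sat(EF (safe ∧ wait)) = {Send, Idle}, so the formula holds at Send.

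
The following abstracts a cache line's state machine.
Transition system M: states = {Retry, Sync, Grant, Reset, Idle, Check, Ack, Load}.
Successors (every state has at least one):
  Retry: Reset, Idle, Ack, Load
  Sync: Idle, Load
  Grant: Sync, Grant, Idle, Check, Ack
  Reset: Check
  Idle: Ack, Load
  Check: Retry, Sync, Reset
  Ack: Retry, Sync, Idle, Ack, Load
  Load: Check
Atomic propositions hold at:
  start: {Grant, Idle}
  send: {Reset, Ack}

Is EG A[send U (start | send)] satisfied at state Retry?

No

Sat(start | send) = {Grant, Reset, Idle, Ack}
A[send U (start | send)]: least fixpoint, start Z0 = Sat((start | send)) = {Grant, Reset, Idle, Ack}, add states in Sat(send) with every successor in Z. Already a fixed point.
Sat(A[send U (start | send)]) = {Grant, Reset, Idle, Ack}
EG A[send U (start | send)]: greatest fixpoint, start Z0 = {Grant, Reset, Idle, Ack}, keep only states in Sat with some successor in Z. Z1 = {Grant, Idle, Ack}; fixed.
Sat(EG A[send U (start | send)]) = {Grant, Idle, Ack}
Retry ∉ Sat(EG A[send U (start | send)]) = {Grant, Idle, Ack}, so the formula does not hold at Retry.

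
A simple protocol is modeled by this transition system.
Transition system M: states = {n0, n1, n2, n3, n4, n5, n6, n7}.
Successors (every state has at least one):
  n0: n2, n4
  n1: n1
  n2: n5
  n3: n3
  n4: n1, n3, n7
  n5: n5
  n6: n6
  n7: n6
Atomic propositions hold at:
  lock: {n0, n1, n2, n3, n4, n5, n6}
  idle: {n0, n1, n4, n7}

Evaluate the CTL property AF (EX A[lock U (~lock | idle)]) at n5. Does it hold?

Sat(~lock) = {n7}
Sat(~lock | idle) = {n0, n1, n4, n7}
A[lock U (~lock | idle)]: least fixpoint, start Z0 = Sat((~lock | idle)) = {n0, n1, n4, n7}, add states in Sat(lock) with every successor in Z. Already a fixed point.
Sat(A[lock U (~lock | idle)]) = {n0, n1, n4, n7}
Sat(EX A[lock U (~lock | idle)]) = {s : some successor in {n0, n1, n4, n7}} = {n0, n1, n4}
AF (EX A[lock U (~lock | idle)]): least fixpoint, start Z0 = {n0, n1, n4}, add states with every successor in Z. Already a fixed point.
Sat(AF (EX A[lock U (~lock | idle)])) = {n0, n1, n4}
n5 ∉ Sat(AF (EX A[lock U (~lock | idle)])) = {n0, n1, n4}, so the formula does not hold at n5.

No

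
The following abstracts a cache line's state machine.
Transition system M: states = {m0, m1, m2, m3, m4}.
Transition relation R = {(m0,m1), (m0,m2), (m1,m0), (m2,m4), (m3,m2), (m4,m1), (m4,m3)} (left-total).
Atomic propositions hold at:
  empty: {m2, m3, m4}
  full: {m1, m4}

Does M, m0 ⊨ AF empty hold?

No

AF empty: least fixpoint, start Z0 = {m2, m3, m4}, add states with every successor in Z. Already a fixed point.
Sat(AF empty) = {m2, m3, m4}
m0 ∉ Sat(AF empty) = {m2, m3, m4}, so the formula does not hold at m0.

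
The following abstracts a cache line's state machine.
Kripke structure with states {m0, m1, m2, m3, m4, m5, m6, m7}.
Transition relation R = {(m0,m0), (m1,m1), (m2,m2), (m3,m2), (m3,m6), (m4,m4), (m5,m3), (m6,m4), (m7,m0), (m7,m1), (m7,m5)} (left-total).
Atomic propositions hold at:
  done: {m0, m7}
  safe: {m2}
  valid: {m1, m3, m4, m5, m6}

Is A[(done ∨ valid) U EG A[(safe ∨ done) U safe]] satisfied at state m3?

Sat(done ∨ valid) = {m0, m1, m3, m4, m5, m6, m7}
Sat(safe ∨ done) = {m0, m2, m7}
A[(safe ∨ done) U safe]: least fixpoint, start Z0 = Sat(safe) = {m2}, add states in Sat(safe ∨ done) with every successor in Z. Already a fixed point.
Sat(A[(safe ∨ done) U safe]) = {m2}
EG A[(safe ∨ done) U safe]: greatest fixpoint, start Z0 = {m2}, keep only states in Sat with some successor in Z. Already a fixed point.
Sat(EG A[(safe ∨ done) U safe]) = {m2}
A[(done ∨ valid) U EG A[(safe ∨ done) U safe]]: least fixpoint, start Z0 = Sat(EG A[(safe ∨ done) U safe]) = {m2}, add states in Sat(done ∨ valid) with every successor in Z. Already a fixed point.
Sat(A[(done ∨ valid) U EG A[(safe ∨ done) U safe]]) = {m2}
m3 ∉ Sat(A[(done ∨ valid) U EG A[(safe ∨ done) U safe]]) = {m2}, so the formula does not hold at m3.

No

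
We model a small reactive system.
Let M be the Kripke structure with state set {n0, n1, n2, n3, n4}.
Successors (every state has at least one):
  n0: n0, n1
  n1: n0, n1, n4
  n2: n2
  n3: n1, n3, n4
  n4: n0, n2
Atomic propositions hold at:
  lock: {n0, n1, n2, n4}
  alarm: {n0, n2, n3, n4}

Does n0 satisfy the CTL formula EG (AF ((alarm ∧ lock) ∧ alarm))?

Sat(alarm ∧ lock) = {n0, n2, n4}
Sat((alarm ∧ lock) ∧ alarm) = {n0, n2, n4}
AF ((alarm ∧ lock) ∧ alarm): least fixpoint, start Z0 = {n0, n2, n4}, add states with every successor in Z. Already a fixed point.
Sat(AF ((alarm ∧ lock) ∧ alarm)) = {n0, n2, n4}
EG (AF ((alarm ∧ lock) ∧ alarm)): greatest fixpoint, start Z0 = {n0, n2, n4}, keep only states in Sat with some successor in Z. Already a fixed point.
Sat(EG (AF ((alarm ∧ lock) ∧ alarm))) = {n0, n2, n4}
n0 ∈ Sat(EG (AF ((alarm ∧ lock) ∧ alarm))) = {n0, n2, n4}, so the formula holds at n0.

Yes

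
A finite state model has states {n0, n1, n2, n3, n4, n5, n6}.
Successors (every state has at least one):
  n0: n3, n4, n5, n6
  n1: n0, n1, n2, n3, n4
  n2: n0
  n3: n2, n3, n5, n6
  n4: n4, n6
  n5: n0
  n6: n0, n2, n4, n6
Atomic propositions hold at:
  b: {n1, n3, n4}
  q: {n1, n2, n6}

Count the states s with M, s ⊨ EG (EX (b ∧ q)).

Sat(b ∧ q) = {n1}
Sat(EX (b ∧ q)) = {s : some successor in {n1}} = {n1}
EG (EX (b ∧ q)): greatest fixpoint, start Z0 = {n1}, keep only states in Sat with some successor in Z. Already a fixed point.
Sat(EG (EX (b ∧ q))) = {n1}
|Sat(EG (EX (b ∧ q)))| = |{n1}| = 1.

1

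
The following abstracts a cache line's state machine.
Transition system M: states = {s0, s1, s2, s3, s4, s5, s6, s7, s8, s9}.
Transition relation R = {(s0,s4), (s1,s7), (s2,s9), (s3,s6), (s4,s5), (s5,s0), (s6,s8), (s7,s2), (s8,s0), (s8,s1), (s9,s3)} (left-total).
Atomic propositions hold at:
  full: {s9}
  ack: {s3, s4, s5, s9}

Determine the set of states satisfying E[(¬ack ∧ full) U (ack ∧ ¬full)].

Sat(¬ack) = {s0, s1, s2, s6, s7, s8}
Sat(¬ack ∧ full) = ∅
Sat(¬full) = {s0, s1, s2, s3, s4, s5, s6, s7, s8}
Sat(ack ∧ ¬full) = {s3, s4, s5}
E[(¬ack ∧ full) U (ack ∧ ¬full)]: least fixpoint, start Z0 = Sat((ack ∧ ¬full)) = {s3, s4, s5}, add states in Sat(¬ack ∧ full) with some successor in Z. Already a fixed point.
Sat(E[(¬ack ∧ full) U (ack ∧ ¬full)]) = {s3, s4, s5}

{s3, s4, s5}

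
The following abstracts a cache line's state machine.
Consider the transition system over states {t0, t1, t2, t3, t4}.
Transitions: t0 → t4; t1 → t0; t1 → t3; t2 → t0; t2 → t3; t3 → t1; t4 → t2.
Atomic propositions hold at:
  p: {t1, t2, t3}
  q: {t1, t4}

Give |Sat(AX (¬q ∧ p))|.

Sat(¬q) = {t0, t2, t3}
Sat(¬q ∧ p) = {t2, t3}
Sat(AX (¬q ∧ p)) = {s : every successor in {t2, t3}} = {t4}
|Sat(AX (¬q ∧ p))| = |{t4}| = 1.

1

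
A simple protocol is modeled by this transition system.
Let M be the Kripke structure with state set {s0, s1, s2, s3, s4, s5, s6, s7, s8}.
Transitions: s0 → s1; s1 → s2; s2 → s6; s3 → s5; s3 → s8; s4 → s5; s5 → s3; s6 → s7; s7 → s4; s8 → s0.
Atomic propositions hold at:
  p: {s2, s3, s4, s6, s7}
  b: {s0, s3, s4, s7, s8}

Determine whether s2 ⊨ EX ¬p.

No

Sat(¬p) = {s0, s1, s5, s8}
Sat(EX ¬p) = {s : some successor in {s0, s1, s5, s8}} = {s0, s3, s4, s8}
s2 ∉ Sat(EX ¬p) = {s0, s3, s4, s8}, so the formula does not hold at s2.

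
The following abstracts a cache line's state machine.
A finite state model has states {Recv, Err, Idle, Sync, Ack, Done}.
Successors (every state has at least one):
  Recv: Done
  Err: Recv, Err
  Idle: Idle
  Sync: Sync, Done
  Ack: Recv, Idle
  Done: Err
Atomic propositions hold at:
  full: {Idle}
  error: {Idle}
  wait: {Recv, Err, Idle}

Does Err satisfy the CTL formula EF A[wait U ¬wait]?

Yes

Sat(¬wait) = {Sync, Ack, Done}
A[wait U ¬wait]: least fixpoint, start Z0 = Sat(¬wait) = {Sync, Ack, Done}, add states in Sat(wait) with every successor in Z. Z1 = {Recv, Sync, Ack, Done}; fixed.
Sat(A[wait U ¬wait]) = {Recv, Sync, Ack, Done}
EF A[wait U ¬wait]: least fixpoint, start Z0 = {Recv, Sync, Ack, Done}, add states with some successor in Z. Z1 = {Recv, Err, Sync, Ack, Done}; fixed.
Sat(EF A[wait U ¬wait]) = {Recv, Err, Sync, Ack, Done}
Err ∈ Sat(EF A[wait U ¬wait]) = {Recv, Err, Sync, Ack, Done}, so the formula holds at Err.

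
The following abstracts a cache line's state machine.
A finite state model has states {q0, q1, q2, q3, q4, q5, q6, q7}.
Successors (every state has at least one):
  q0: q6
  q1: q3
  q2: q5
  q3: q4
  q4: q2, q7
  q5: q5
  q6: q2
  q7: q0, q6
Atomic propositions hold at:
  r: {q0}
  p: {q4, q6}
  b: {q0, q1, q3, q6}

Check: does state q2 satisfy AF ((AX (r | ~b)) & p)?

Sat(~b) = {q2, q4, q5, q7}
Sat(r | ~b) = {q0, q2, q4, q5, q7}
Sat(AX (r | ~b)) = {s : every successor in {q0, q2, q4, q5, q7}} = {q2, q3, q4, q5, q6}
Sat((AX (r | ~b)) & p) = {q4, q6}
AF ((AX (r | ~b)) & p): least fixpoint, start Z0 = {q4, q6}, add states with every successor in Z. Z1 = {q0, q3, q4, q6}; Z2 = {q0, q1, q3, q4, q6, q7}; fixed.
Sat(AF ((AX (r | ~b)) & p)) = {q0, q1, q3, q4, q6, q7}
q2 ∉ Sat(AF ((AX (r | ~b)) & p)) = {q0, q1, q3, q4, q6, q7}, so the formula does not hold at q2.

No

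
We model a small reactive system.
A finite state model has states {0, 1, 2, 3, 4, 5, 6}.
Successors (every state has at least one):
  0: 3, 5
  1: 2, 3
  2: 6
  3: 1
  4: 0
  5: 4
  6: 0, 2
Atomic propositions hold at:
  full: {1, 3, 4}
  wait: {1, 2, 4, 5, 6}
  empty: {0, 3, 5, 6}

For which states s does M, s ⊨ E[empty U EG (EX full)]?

Sat(EX full) = {s : some successor in {1, 3, 4}} = {0, 1, 3, 5}
EG (EX full): greatest fixpoint, start Z0 = {0, 1, 3, 5}, keep only states in Sat with some successor in Z. Z1 = {0, 1, 3}; fixed.
Sat(EG (EX full)) = {0, 1, 3}
E[empty U EG (EX full)]: least fixpoint, start Z0 = Sat(EG (EX full)) = {0, 1, 3}, add states in Sat(empty) with some successor in Z. Z1 = {0, 1, 3, 6}; fixed.
Sat(E[empty U EG (EX full)]) = {0, 1, 3, 6}

{0, 1, 3, 6}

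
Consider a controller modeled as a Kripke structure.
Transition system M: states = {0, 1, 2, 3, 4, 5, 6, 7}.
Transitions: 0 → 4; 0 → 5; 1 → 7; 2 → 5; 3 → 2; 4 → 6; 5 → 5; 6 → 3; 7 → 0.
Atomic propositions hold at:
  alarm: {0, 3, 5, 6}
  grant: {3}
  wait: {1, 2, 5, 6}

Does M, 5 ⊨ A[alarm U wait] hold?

A[alarm U wait]: least fixpoint, start Z0 = Sat(wait) = {1, 2, 5, 6}, add states in Sat(alarm) with every successor in Z. Z1 = {1, 2, 3, 5, 6}; fixed.
Sat(A[alarm U wait]) = {1, 2, 3, 5, 6}
5 ∈ Sat(A[alarm U wait]) = {1, 2, 3, 5, 6}, so the formula holds at 5.

Yes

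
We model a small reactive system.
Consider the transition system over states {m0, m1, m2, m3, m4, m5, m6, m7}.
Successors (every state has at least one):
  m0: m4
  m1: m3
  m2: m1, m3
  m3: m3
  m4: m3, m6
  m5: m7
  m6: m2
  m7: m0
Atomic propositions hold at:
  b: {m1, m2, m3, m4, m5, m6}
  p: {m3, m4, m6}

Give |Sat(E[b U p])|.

5

E[b U p]: least fixpoint, start Z0 = Sat(p) = {m3, m4, m6}, add states in Sat(b) with some successor in Z. Z1 = {m1, m2, m3, m4, m6}; fixed.
Sat(E[b U p]) = {m1, m2, m3, m4, m6}
|Sat(E[b U p])| = |{m1, m2, m3, m4, m6}| = 5.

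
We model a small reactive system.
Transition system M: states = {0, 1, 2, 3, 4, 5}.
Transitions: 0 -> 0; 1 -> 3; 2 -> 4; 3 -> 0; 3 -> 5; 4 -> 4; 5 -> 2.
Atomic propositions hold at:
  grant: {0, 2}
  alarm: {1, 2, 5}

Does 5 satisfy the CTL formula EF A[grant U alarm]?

A[grant U alarm]: least fixpoint, start Z0 = Sat(alarm) = {1, 2, 5}, add states in Sat(grant) with every successor in Z. Already a fixed point.
Sat(A[grant U alarm]) = {1, 2, 5}
EF A[grant U alarm]: least fixpoint, start Z0 = {1, 2, 5}, add states with some successor in Z. Z1 = {1, 2, 3, 5}; fixed.
Sat(EF A[grant U alarm]) = {1, 2, 3, 5}
5 ∈ Sat(EF A[grant U alarm]) = {1, 2, 3, 5}, so the formula holds at 5.

Yes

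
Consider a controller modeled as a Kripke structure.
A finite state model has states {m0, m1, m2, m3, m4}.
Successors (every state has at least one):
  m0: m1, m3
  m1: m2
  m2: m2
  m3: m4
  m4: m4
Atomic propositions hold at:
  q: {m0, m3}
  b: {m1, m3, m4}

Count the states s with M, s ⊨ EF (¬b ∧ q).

Sat(¬b) = {m0, m2}
Sat(¬b ∧ q) = {m0}
EF (¬b ∧ q): least fixpoint, start Z0 = {m0}, add states with some successor in Z. Already a fixed point.
Sat(EF (¬b ∧ q)) = {m0}
|Sat(EF (¬b ∧ q))| = |{m0}| = 1.

1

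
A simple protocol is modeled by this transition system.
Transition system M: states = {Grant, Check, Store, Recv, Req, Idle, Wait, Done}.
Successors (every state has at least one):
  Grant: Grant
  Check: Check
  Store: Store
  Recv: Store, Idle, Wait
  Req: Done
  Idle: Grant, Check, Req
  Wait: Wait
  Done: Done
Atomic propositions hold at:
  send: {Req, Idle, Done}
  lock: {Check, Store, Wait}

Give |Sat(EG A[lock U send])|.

A[lock U send]: least fixpoint, start Z0 = Sat(send) = {Req, Idle, Done}, add states in Sat(lock) with every successor in Z. Already a fixed point.
Sat(A[lock U send]) = {Req, Idle, Done}
EG A[lock U send]: greatest fixpoint, start Z0 = {Req, Idle, Done}, keep only states in Sat with some successor in Z. Already a fixed point.
Sat(EG A[lock U send]) = {Req, Idle, Done}
|Sat(EG A[lock U send])| = |{Req, Idle, Done}| = 3.

3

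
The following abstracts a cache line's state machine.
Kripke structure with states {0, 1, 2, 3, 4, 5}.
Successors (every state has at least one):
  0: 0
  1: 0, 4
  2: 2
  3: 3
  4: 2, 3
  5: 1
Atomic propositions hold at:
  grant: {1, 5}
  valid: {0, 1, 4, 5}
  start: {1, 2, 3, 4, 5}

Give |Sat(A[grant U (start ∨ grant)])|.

5

Sat(start ∨ grant) = {1, 2, 3, 4, 5}
A[grant U (start ∨ grant)]: least fixpoint, start Z0 = Sat((start ∨ grant)) = {1, 2, 3, 4, 5}, add states in Sat(grant) with every successor in Z. Already a fixed point.
Sat(A[grant U (start ∨ grant)]) = {1, 2, 3, 4, 5}
|Sat(A[grant U (start ∨ grant)])| = |{1, 2, 3, 4, 5}| = 5.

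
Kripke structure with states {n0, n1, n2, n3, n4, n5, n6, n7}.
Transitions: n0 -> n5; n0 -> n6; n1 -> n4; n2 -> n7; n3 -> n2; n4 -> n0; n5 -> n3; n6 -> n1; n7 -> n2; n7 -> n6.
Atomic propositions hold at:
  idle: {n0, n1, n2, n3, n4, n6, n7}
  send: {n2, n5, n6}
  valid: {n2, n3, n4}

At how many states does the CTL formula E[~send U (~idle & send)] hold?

Sat(~send) = {n0, n1, n3, n4, n7}
Sat(~idle) = {n5}
Sat(~idle & send) = {n5}
E[~send U (~idle & send)]: least fixpoint, start Z0 = Sat((~idle & send)) = {n5}, add states in Sat(~send) with some successor in Z. Z1 = {n0, n5}; Z2 = {n0, n4, n5}; Z3 = {n0, n1, n4, n5}; fixed.
Sat(E[~send U (~idle & send)]) = {n0, n1, n4, n5}
|Sat(E[~send U (~idle & send)])| = |{n0, n1, n4, n5}| = 4.

4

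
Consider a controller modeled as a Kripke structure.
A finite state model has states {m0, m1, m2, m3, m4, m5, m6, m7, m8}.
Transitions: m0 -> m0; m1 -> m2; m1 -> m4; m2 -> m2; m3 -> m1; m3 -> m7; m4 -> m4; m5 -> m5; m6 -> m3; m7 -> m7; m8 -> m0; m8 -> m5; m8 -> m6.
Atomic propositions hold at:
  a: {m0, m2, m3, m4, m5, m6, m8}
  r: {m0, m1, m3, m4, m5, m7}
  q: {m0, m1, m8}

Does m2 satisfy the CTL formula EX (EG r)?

No

EG r: greatest fixpoint, start Z0 = {m0, m1, m3, m4, m5, m7}, keep only states in Sat with some successor in Z. Already a fixed point.
Sat(EG r) = {m0, m1, m3, m4, m5, m7}
Sat(EX (EG r)) = {s : some successor in {m0, m1, m3, m4, m5, m7}} = {m0, m1, m3, m4, m5, m6, m7, m8}
m2 ∉ Sat(EX (EG r)) = {m0, m1, m3, m4, m5, m6, m7, m8}, so the formula does not hold at m2.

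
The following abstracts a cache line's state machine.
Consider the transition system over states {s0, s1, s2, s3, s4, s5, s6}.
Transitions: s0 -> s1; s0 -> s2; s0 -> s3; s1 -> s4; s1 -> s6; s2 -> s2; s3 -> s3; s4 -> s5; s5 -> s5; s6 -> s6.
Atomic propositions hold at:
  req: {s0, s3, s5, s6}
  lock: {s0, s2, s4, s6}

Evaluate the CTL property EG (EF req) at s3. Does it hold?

EF req: least fixpoint, start Z0 = {s0, s3, s5, s6}, add states with some successor in Z. Z1 = {s0, s1, s3, s4, s5, s6}; fixed.
Sat(EF req) = {s0, s1, s3, s4, s5, s6}
EG (EF req): greatest fixpoint, start Z0 = {s0, s1, s3, s4, s5, s6}, keep only states in Sat with some successor in Z. Already a fixed point.
Sat(EG (EF req)) = {s0, s1, s3, s4, s5, s6}
s3 ∈ Sat(EG (EF req)) = {s0, s1, s3, s4, s5, s6}, so the formula holds at s3.

Yes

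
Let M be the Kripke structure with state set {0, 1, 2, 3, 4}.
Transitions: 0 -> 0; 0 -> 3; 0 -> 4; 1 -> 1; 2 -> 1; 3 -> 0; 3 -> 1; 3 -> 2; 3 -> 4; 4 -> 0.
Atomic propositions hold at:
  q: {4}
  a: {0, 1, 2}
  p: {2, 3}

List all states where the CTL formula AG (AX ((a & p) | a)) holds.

Sat(a & p) = {2}
Sat((a & p) | a) = {0, 1, 2}
Sat(AX ((a & p) | a)) = {s : every successor in {0, 1, 2}} = {1, 2, 4}
AG (AX ((a & p) | a)): greatest fixpoint, start Z0 = {1, 2, 4}, keep only states in Sat with every successor in Z. Z1 = {1, 2}; fixed.
Sat(AG (AX ((a & p) | a))) = {1, 2}

{1, 2}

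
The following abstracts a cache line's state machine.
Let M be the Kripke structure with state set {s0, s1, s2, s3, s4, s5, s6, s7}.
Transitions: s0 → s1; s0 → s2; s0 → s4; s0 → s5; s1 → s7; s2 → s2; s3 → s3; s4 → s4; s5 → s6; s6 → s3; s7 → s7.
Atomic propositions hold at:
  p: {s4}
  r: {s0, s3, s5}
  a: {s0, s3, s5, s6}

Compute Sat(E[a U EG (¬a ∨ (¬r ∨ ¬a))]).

{s0, s1, s2, s4, s7}

Sat(¬a) = {s1, s2, s4, s7}
Sat(¬r) = {s1, s2, s4, s6, s7}
Sat(¬r ∨ ¬a) = {s1, s2, s4, s6, s7}
Sat(¬a ∨ (¬r ∨ ¬a)) = {s1, s2, s4, s6, s7}
EG (¬a ∨ (¬r ∨ ¬a)): greatest fixpoint, start Z0 = {s1, s2, s4, s6, s7}, keep only states in Sat with some successor in Z. Z1 = {s1, s2, s4, s7}; fixed.
Sat(EG (¬a ∨ (¬r ∨ ¬a))) = {s1, s2, s4, s7}
E[a U EG (¬a ∨ (¬r ∨ ¬a))]: least fixpoint, start Z0 = Sat(EG (¬a ∨ (¬r ∨ ¬a))) = {s1, s2, s4, s7}, add states in Sat(a) with some successor in Z. Z1 = {s0, s1, s2, s4, s7}; fixed.
Sat(E[a U EG (¬a ∨ (¬r ∨ ¬a))]) = {s0, s1, s2, s4, s7}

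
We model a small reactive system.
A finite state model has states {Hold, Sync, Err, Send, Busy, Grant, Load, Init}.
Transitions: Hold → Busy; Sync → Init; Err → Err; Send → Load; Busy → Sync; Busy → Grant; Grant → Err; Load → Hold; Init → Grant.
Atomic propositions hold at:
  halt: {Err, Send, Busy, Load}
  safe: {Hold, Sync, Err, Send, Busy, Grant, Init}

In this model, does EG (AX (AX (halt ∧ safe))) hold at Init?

Sat(halt ∧ safe) = {Err, Send, Busy}
Sat(AX (halt ∧ safe)) = {s : every successor in {Err, Send, Busy}} = {Hold, Err, Grant}
Sat(AX (AX (halt ∧ safe))) = {s : every successor in {Hold, Err, Grant}} = {Err, Grant, Load, Init}
EG (AX (AX (halt ∧ safe))): greatest fixpoint, start Z0 = {Err, Grant, Load, Init}, keep only states in Sat with some successor in Z. Z1 = {Err, Grant, Init}; fixed.
Sat(EG (AX (AX (halt ∧ safe)))) = {Err, Grant, Init}
Init ∈ Sat(EG (AX (AX (halt ∧ safe)))) = {Err, Grant, Init}, so the formula holds at Init.

Yes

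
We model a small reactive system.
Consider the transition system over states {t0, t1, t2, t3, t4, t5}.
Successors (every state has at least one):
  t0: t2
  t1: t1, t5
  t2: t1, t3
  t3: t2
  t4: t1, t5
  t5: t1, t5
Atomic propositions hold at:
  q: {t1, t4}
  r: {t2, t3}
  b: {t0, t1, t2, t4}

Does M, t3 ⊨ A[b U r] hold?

A[b U r]: least fixpoint, start Z0 = Sat(r) = {t2, t3}, add states in Sat(b) with every successor in Z. Z1 = {t0, t2, t3}; fixed.
Sat(A[b U r]) = {t0, t2, t3}
t3 ∈ Sat(A[b U r]) = {t0, t2, t3}, so the formula holds at t3.

Yes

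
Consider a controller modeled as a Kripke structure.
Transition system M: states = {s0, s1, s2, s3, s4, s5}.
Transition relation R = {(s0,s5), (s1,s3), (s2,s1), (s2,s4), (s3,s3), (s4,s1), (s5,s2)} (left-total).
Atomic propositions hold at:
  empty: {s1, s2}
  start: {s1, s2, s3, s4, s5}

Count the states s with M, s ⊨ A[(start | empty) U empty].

4

Sat(start | empty) = {s1, s2, s3, s4, s5}
A[(start | empty) U empty]: least fixpoint, start Z0 = Sat(empty) = {s1, s2}, add states in Sat(start | empty) with every successor in Z. Z1 = {s1, s2, s4, s5}; fixed.
Sat(A[(start | empty) U empty]) = {s1, s2, s4, s5}
|Sat(A[(start | empty) U empty])| = |{s1, s2, s4, s5}| = 4.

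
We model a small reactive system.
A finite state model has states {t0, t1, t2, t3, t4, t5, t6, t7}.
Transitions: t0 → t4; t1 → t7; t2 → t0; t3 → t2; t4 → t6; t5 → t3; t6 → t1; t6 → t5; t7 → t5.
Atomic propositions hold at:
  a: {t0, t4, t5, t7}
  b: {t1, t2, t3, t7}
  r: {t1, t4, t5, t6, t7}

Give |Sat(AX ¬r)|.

Sat(¬r) = {t0, t2, t3}
Sat(AX ¬r) = {s : every successor in {t0, t2, t3}} = {t2, t3, t5}
|Sat(AX ¬r)| = |{t2, t3, t5}| = 3.

3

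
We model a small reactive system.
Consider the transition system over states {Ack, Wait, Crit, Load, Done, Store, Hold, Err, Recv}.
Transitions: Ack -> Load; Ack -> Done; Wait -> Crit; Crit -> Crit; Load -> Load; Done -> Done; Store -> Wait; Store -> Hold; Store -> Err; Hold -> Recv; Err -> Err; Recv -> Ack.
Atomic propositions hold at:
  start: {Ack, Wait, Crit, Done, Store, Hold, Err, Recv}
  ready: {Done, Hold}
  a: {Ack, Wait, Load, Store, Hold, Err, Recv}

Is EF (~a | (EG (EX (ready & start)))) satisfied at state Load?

No

Sat(~a) = {Crit, Done}
Sat(ready & start) = {Done, Hold}
Sat(EX (ready & start)) = {s : some successor in {Done, Hold}} = {Ack, Done, Store}
EG (EX (ready & start)): greatest fixpoint, start Z0 = {Ack, Done, Store}, keep only states in Sat with some successor in Z. Z1 = {Ack, Done}; fixed.
Sat(EG (EX (ready & start))) = {Ack, Done}
Sat(~a | (EG (EX (ready & start)))) = {Ack, Crit, Done}
EF (~a | (EG (EX (ready & start)))): least fixpoint, start Z0 = {Ack, Crit, Done}, add states with some successor in Z. Z1 = {Ack, Wait, Crit, Done, Recv}; Z2 = {Ack, Wait, Crit, Done, Store, Hold, Recv}; fixed.
Sat(EF (~a | (EG (EX (ready & start))))) = {Ack, Wait, Crit, Done, Store, Hold, Recv}
Load ∉ Sat(EF (~a | (EG (EX (ready & start))))) = {Ack, Wait, Crit, Done, Store, Hold, Recv}, so the formula does not hold at Load.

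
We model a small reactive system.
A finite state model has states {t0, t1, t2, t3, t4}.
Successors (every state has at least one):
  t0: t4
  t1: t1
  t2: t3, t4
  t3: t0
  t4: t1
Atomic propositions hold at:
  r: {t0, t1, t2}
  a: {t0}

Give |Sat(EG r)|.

EG r: greatest fixpoint, start Z0 = {t0, t1, t2}, keep only states in Sat with some successor in Z. Z1 = {t1}; fixed.
Sat(EG r) = {t1}
|Sat(EG r)| = |{t1}| = 1.

1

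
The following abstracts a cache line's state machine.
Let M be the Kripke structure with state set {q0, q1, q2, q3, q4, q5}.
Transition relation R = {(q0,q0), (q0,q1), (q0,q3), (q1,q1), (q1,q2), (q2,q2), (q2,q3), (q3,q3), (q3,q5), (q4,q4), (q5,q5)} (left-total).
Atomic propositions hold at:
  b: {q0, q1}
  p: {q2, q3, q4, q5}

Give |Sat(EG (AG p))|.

AG p: greatest fixpoint, start Z0 = {q2, q3, q4, q5}, keep only states in Sat with every successor in Z. Already a fixed point.
Sat(AG p) = {q2, q3, q4, q5}
EG (AG p): greatest fixpoint, start Z0 = {q2, q3, q4, q5}, keep only states in Sat with some successor in Z. Already a fixed point.
Sat(EG (AG p)) = {q2, q3, q4, q5}
|Sat(EG (AG p))| = |{q2, q3, q4, q5}| = 4.

4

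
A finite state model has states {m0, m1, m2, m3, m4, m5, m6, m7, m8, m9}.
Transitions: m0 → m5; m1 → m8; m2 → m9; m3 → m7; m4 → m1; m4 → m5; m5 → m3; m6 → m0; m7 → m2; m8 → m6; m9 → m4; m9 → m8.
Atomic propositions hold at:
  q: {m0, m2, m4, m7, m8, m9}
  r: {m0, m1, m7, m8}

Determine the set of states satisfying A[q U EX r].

Sat(EX r) = {s : some successor in {m0, m1, m7, m8}} = {m1, m3, m4, m6, m9}
A[q U EX r]: least fixpoint, start Z0 = Sat(EX r) = {m1, m3, m4, m6, m9}, add states in Sat(q) with every successor in Z. Z1 = {m1, m2, m3, m4, m6, m8, m9}; Z2 = {m1, m2, m3, m4, m6, m7, m8, m9}; fixed.
Sat(A[q U EX r]) = {m1, m2, m3, m4, m6, m7, m8, m9}

{m1, m2, m3, m4, m6, m7, m8, m9}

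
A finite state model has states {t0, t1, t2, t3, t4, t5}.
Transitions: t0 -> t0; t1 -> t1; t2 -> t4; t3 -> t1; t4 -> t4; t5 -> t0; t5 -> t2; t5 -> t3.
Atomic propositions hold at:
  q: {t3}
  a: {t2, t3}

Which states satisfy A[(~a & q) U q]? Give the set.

{t3}

Sat(~a) = {t0, t1, t4, t5}
Sat(~a & q) = ∅
A[(~a & q) U q]: least fixpoint, start Z0 = Sat(q) = {t3}, add states in Sat(~a & q) with every successor in Z. Already a fixed point.
Sat(A[(~a & q) U q]) = {t3}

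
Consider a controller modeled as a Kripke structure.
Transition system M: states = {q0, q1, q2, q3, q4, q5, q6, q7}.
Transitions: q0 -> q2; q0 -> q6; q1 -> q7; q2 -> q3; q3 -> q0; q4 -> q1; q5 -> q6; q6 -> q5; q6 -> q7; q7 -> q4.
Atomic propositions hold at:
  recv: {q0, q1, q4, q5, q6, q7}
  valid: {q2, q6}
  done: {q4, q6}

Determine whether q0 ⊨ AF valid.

AF valid: least fixpoint, start Z0 = {q2, q6}, add states with every successor in Z. Z1 = {q0, q2, q5, q6}; Z2 = {q0, q2, q3, q5, q6}; fixed.
Sat(AF valid) = {q0, q2, q3, q5, q6}
q0 ∈ Sat(AF valid) = {q0, q2, q3, q5, q6}, so the formula holds at q0.

Yes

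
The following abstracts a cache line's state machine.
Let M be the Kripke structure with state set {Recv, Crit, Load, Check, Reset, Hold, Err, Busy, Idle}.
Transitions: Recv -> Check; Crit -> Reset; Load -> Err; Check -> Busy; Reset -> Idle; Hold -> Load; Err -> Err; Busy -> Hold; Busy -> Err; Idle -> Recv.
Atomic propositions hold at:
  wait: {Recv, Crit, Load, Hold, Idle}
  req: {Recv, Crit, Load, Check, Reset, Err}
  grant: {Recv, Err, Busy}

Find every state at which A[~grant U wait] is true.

{Recv, Crit, Load, Reset, Hold, Idle}

Sat(~grant) = {Crit, Load, Check, Reset, Hold, Idle}
A[~grant U wait]: least fixpoint, start Z0 = Sat(wait) = {Recv, Crit, Load, Hold, Idle}, add states in Sat(~grant) with every successor in Z. Z1 = {Recv, Crit, Load, Reset, Hold, Idle}; fixed.
Sat(A[~grant U wait]) = {Recv, Crit, Load, Reset, Hold, Idle}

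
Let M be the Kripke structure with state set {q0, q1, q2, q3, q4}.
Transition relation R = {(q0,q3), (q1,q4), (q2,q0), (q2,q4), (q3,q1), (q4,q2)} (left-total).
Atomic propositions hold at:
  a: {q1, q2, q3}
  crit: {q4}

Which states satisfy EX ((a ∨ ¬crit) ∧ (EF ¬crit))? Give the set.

{q0, q2, q3, q4}

Sat(¬crit) = {q0, q1, q2, q3}
Sat(a ∨ ¬crit) = {q0, q1, q2, q3}
EF ¬crit: least fixpoint, start Z0 = {q0, q1, q2, q3}, add states with some successor in Z. Z1 = {q0, q1, q2, q3, q4}; fixed.
Sat(EF ¬crit) = {q0, q1, q2, q3, q4}
Sat((a ∨ ¬crit) ∧ (EF ¬crit)) = {q0, q1, q2, q3}
Sat(EX ((a ∨ ¬crit) ∧ (EF ¬crit))) = {s : some successor in {q0, q1, q2, q3}} = {q0, q2, q3, q4}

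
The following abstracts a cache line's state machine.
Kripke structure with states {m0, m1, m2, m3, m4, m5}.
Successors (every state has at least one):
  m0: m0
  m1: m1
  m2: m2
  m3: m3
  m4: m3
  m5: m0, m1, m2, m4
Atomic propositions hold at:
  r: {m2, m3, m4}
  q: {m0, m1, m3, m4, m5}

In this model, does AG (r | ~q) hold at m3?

Yes

Sat(~q) = {m2}
Sat(r | ~q) = {m2, m3, m4}
AG (r | ~q): greatest fixpoint, start Z0 = {m2, m3, m4}, keep only states in Sat with every successor in Z. Already a fixed point.
Sat(AG (r | ~q)) = {m2, m3, m4}
m3 ∈ Sat(AG (r | ~q)) = {m2, m3, m4}, so the formula holds at m3.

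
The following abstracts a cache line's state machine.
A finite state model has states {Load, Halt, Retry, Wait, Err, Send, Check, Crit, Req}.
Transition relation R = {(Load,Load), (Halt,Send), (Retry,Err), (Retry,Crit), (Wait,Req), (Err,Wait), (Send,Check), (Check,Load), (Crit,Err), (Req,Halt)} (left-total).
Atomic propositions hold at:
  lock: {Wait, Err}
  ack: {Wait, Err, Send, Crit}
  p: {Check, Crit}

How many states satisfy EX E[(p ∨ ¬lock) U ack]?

6

Sat(¬lock) = {Load, Halt, Retry, Send, Check, Crit, Req}
Sat(p ∨ ¬lock) = {Load, Halt, Retry, Send, Check, Crit, Req}
E[(p ∨ ¬lock) U ack]: least fixpoint, start Z0 = Sat(ack) = {Wait, Err, Send, Crit}, add states in Sat(p ∨ ¬lock) with some successor in Z. Z1 = {Halt, Retry, Wait, Err, Send, Crit}; Z2 = {Halt, Retry, Wait, Err, Send, Crit, Req}; fixed.
Sat(E[(p ∨ ¬lock) U ack]) = {Halt, Retry, Wait, Err, Send, Crit, Req}
Sat(EX E[(p ∨ ¬lock) U ack]) = {s : some successor in {Halt, Retry, Wait, Err, Send, Crit, Req}} = {Halt, Retry, Wait, Err, Crit, Req}
|Sat(EX E[(p ∨ ¬lock) U ack])| = |{Halt, Retry, Wait, Err, Crit, Req}| = 6.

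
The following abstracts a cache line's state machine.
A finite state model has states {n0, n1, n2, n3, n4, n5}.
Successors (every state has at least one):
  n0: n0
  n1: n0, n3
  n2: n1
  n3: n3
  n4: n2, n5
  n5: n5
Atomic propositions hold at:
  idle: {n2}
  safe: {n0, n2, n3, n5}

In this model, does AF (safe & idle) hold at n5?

No

Sat(safe & idle) = {n2}
AF (safe & idle): least fixpoint, start Z0 = {n2}, add states with every successor in Z. Already a fixed point.
Sat(AF (safe & idle)) = {n2}
n5 ∉ Sat(AF (safe & idle)) = {n2}, so the formula does not hold at n5.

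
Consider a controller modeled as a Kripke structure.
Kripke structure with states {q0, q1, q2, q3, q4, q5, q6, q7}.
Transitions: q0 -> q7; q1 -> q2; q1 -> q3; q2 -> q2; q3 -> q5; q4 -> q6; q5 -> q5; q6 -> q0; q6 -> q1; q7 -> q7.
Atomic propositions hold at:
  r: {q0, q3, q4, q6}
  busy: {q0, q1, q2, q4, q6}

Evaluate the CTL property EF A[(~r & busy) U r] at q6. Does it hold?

Sat(~r) = {q1, q2, q5, q7}
Sat(~r & busy) = {q1, q2}
A[(~r & busy) U r]: least fixpoint, start Z0 = Sat(r) = {q0, q3, q4, q6}, add states in Sat(~r & busy) with every successor in Z. Already a fixed point.
Sat(A[(~r & busy) U r]) = {q0, q3, q4, q6}
EF A[(~r & busy) U r]: least fixpoint, start Z0 = {q0, q3, q4, q6}, add states with some successor in Z. Z1 = {q0, q1, q3, q4, q6}; fixed.
Sat(EF A[(~r & busy) U r]) = {q0, q1, q3, q4, q6}
q6 ∈ Sat(EF A[(~r & busy) U r]) = {q0, q1, q3, q4, q6}, so the formula holds at q6.

Yes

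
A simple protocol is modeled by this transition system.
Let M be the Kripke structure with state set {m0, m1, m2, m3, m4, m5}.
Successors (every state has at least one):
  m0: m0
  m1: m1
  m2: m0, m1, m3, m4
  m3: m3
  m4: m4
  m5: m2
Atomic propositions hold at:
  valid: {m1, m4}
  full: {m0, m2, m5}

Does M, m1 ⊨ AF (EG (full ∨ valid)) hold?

Yes

Sat(full ∨ valid) = {m0, m1, m2, m4, m5}
EG (full ∨ valid): greatest fixpoint, start Z0 = {m0, m1, m2, m4, m5}, keep only states in Sat with some successor in Z. Already a fixed point.
Sat(EG (full ∨ valid)) = {m0, m1, m2, m4, m5}
AF (EG (full ∨ valid)): least fixpoint, start Z0 = {m0, m1, m2, m4, m5}, add states with every successor in Z. Already a fixed point.
Sat(AF (EG (full ∨ valid))) = {m0, m1, m2, m4, m5}
m1 ∈ Sat(AF (EG (full ∨ valid))) = {m0, m1, m2, m4, m5}, so the formula holds at m1.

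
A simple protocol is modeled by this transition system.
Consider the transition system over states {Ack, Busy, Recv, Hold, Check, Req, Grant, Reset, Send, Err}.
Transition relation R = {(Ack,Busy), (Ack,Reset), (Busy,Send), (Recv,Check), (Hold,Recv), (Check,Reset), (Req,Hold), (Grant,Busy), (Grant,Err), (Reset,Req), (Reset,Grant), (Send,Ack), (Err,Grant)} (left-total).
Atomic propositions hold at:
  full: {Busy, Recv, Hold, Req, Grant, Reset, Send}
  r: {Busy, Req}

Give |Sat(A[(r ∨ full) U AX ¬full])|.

Sat(r ∨ full) = {Busy, Recv, Hold, Req, Grant, Reset, Send}
Sat(¬full) = {Ack, Check, Err}
Sat(AX ¬full) = {s : every successor in {Ack, Check, Err}} = {Recv, Send}
A[(r ∨ full) U AX ¬full]: least fixpoint, start Z0 = Sat(AX ¬full) = {Recv, Send}, add states in Sat(r ∨ full) with every successor in Z. Z1 = {Busy, Recv, Hold, Send}; Z2 = {Busy, Recv, Hold, Req, Send}; fixed.
Sat(A[(r ∨ full) U AX ¬full]) = {Busy, Recv, Hold, Req, Send}
|Sat(A[(r ∨ full) U AX ¬full])| = |{Busy, Recv, Hold, Req, Send}| = 5.

5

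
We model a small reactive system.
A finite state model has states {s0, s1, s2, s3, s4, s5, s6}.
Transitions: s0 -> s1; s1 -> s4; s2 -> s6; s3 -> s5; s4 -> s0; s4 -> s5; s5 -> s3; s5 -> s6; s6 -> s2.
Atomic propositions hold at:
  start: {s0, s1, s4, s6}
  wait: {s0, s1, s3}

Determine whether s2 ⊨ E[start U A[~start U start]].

Sat(~start) = {s2, s3, s5}
A[~start U start]: least fixpoint, start Z0 = Sat(start) = {s0, s1, s4, s6}, add states in Sat(~start) with every successor in Z. Z1 = {s0, s1, s2, s4, s6}; fixed.
Sat(A[~start U start]) = {s0, s1, s2, s4, s6}
E[start U A[~start U start]]: least fixpoint, start Z0 = Sat(A[~start U start]) = {s0, s1, s2, s4, s6}, add states in Sat(start) with some successor in Z. Already a fixed point.
Sat(E[start U A[~start U start]]) = {s0, s1, s2, s4, s6}
s2 ∈ Sat(E[start U A[~start U start]]) = {s0, s1, s2, s4, s6}, so the formula holds at s2.

Yes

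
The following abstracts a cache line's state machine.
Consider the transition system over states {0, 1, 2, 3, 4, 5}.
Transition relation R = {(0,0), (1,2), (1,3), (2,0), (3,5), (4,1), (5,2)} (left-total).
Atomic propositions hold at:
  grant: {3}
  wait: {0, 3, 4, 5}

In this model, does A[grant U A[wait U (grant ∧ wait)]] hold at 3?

Yes

Sat(grant ∧ wait) = {3}
A[wait U (grant ∧ wait)]: least fixpoint, start Z0 = Sat((grant ∧ wait)) = {3}, add states in Sat(wait) with every successor in Z. Already a fixed point.
Sat(A[wait U (grant ∧ wait)]) = {3}
A[grant U A[wait U (grant ∧ wait)]]: least fixpoint, start Z0 = Sat(A[wait U (grant ∧ wait)]) = {3}, add states in Sat(grant) with every successor in Z. Already a fixed point.
Sat(A[grant U A[wait U (grant ∧ wait)]]) = {3}
3 ∈ Sat(A[grant U A[wait U (grant ∧ wait)]]) = {3}, so the formula holds at 3.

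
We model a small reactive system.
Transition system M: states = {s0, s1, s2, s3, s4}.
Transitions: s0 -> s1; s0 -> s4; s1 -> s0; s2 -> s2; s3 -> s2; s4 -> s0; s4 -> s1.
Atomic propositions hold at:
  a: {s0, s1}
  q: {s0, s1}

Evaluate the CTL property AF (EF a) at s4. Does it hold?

EF a: least fixpoint, start Z0 = {s0, s1}, add states with some successor in Z. Z1 = {s0, s1, s4}; fixed.
Sat(EF a) = {s0, s1, s4}
AF (EF a): least fixpoint, start Z0 = {s0, s1, s4}, add states with every successor in Z. Already a fixed point.
Sat(AF (EF a)) = {s0, s1, s4}
s4 ∈ Sat(AF (EF a)) = {s0, s1, s4}, so the formula holds at s4.

Yes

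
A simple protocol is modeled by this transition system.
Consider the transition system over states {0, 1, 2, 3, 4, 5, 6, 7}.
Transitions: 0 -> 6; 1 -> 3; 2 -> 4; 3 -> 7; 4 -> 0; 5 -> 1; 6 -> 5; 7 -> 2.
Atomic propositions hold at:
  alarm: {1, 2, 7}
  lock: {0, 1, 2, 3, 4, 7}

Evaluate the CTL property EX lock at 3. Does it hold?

Yes

Sat(EX lock) = {s : some successor in {0, 1, 2, 3, 4, 7}} = {1, 2, 3, 4, 5, 7}
3 ∈ Sat(EX lock) = {1, 2, 3, 4, 5, 7}, so the formula holds at 3.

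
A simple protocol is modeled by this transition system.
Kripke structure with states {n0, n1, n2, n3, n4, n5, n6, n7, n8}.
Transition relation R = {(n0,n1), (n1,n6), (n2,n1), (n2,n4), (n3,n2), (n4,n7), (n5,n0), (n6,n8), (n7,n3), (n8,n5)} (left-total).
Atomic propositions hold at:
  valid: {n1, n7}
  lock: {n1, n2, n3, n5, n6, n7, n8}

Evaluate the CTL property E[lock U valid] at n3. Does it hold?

E[lock U valid]: least fixpoint, start Z0 = Sat(valid) = {n1, n7}, add states in Sat(lock) with some successor in Z. Z1 = {n1, n2, n7}; Z2 = {n1, n2, n3, n7}; fixed.
Sat(E[lock U valid]) = {n1, n2, n3, n7}
n3 ∈ Sat(E[lock U valid]) = {n1, n2, n3, n7}, so the formula holds at n3.

Yes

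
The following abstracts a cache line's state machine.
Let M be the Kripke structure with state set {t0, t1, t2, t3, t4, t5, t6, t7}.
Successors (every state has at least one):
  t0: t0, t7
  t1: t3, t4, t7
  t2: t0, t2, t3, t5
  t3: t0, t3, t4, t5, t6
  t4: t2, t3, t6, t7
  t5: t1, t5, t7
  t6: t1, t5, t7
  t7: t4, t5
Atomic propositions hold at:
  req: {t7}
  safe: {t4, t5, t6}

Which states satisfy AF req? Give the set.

AF req: least fixpoint, start Z0 = {t7}, add states with every successor in Z. Already a fixed point.
Sat(AF req) = {t7}

{t7}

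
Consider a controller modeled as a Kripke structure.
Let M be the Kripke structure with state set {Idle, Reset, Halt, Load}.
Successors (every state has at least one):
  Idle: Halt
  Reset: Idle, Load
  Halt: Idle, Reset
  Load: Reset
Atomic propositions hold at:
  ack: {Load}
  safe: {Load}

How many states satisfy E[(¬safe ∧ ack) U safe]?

Sat(¬safe) = {Idle, Reset, Halt}
Sat(¬safe ∧ ack) = ∅
E[(¬safe ∧ ack) U safe]: least fixpoint, start Z0 = Sat(safe) = {Load}, add states in Sat(¬safe ∧ ack) with some successor in Z. Already a fixed point.
Sat(E[(¬safe ∧ ack) U safe]) = {Load}
|Sat(E[(¬safe ∧ ack) U safe])| = |{Load}| = 1.

1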